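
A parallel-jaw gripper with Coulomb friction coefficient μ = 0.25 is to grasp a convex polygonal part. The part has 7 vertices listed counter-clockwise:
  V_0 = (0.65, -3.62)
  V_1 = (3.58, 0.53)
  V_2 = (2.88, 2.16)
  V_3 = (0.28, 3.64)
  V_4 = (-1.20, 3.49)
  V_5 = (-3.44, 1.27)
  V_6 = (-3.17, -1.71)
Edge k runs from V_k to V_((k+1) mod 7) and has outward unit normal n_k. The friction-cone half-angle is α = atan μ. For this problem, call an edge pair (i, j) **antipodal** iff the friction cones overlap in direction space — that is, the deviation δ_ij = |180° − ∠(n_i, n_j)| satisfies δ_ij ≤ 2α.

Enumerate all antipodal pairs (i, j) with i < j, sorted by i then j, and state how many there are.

count = 3; pairs: (0,4), (1,5), (2,6)

α = atan 0.25 = 14.04°;  2α = 28.07°
n_0 = (+0.8169, -0.5768)
n_1 = (+0.9189, +0.3946)
n_2 = (+0.4947, +0.8691)
n_3 = (-0.1008, +0.9949)
n_4 = (-0.7039, +0.7103)
n_5 = (-0.9959, -0.0902)
n_6 = (-0.4472, -0.8944)
  (0,1): δ = 121.54°  ·
  (0,2): δ = 84.43°  ·
  (0,3): δ = 48.99°  ·
  (0,4): δ = 10.03°  ✓
  (0,5): δ = 40.40°  ·
  (0,6): δ = 98.66°  ·
  (1,2): δ = 142.89°  ·
  (1,3): δ = 107.45°  ·
  (1,4): δ = 68.50°  ·
  (1,5): δ = 18.06°  ✓
  (1,6): δ = 40.19°  ·
  (2,3): δ = 144.56°  ·
  (2,4): δ = 105.61°  ·
  (2,5): δ = 55.17°  ·
  (2,6): δ = 3.08°  ✓
  (3,4): δ = 141.04°  ·
  (3,5): δ = 90.61°  ·
  (3,6): δ = 32.35°  ·
  (4,5): δ = 129.57°  ·
  (4,6): δ = 71.31°  ·
  (5,6): δ = 121.74°  ·
antipodal pairs: 3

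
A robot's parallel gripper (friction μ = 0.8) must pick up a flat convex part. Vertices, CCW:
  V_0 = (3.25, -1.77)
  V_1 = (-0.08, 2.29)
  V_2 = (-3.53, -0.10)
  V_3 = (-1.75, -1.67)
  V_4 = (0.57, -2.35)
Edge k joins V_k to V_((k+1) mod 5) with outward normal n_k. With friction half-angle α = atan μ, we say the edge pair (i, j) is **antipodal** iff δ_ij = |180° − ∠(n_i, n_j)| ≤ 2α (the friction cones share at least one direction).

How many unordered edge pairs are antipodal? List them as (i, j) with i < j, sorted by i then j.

count = 6; pairs: (0,2), (0,3), (0,4), (1,2), (1,3), (1,4)

α = atan 0.8 = 38.66°;  2α = 77.32°
n_0 = (+0.7732, +0.6342)
n_1 = (-0.5695, +0.8220)
n_2 = (-0.6615, -0.7500)
n_3 = (-0.2813, -0.9596)
n_4 = (+0.2115, -0.9774)
  (0,1): δ = 94.65°  ·
  (0,2): δ = 9.23°  ✓
  (0,3): δ = 34.31°  ✓
  (0,4): δ = 62.85°  ✓
  (1,2): δ = 76.13°  ✓
  (1,3): δ = 51.05°  ✓
  (1,4): δ = 22.50°  ✓
  (2,3): δ = 154.92°  ·
  (2,4): δ = 126.38°  ·
  (3,4): δ = 151.45°  ·
antipodal pairs: 6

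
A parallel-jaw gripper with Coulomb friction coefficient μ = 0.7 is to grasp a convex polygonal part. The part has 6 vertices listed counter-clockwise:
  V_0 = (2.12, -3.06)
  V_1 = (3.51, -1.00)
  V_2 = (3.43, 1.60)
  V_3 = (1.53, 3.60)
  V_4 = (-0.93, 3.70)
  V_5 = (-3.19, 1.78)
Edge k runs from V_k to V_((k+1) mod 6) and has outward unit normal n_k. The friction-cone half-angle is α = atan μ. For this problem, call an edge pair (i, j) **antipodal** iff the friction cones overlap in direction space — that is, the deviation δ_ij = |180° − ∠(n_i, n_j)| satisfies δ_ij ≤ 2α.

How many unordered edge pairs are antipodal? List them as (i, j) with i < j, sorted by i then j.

α = atan 0.7 = 34.99°;  2α = 69.98°
n_0 = (+0.8289, -0.5593)
n_1 = (+0.9995, +0.0308)
n_2 = (+0.7250, +0.6887)
n_3 = (+0.0406, +0.9992)
n_4 = (-0.6475, +0.7621)
n_5 = (-0.6736, -0.7391)
  (0,1): δ = 144.23°  ·
  (0,2): δ = 102.46°  ·
  (0,3): δ = 58.32°  ✓
  (0,4): δ = 15.64°  ✓
  (0,5): δ = 81.66°  ·
  (1,2): δ = 138.23°  ·
  (1,3): δ = 94.09°  ·
  (1,4): δ = 51.41°  ✓
  (1,5): δ = 45.89°  ✓
  (2,3): δ = 135.86°  ·
  (2,4): δ = 93.18°  ·
  (2,5): δ = 4.12°  ✓
  (3,4): δ = 137.32°  ·
  (3,5): δ = 40.02°  ✓
  (4,5): δ = 82.70°  ·
antipodal pairs: 6

count = 6; pairs: (0,3), (0,4), (1,4), (1,5), (2,5), (3,5)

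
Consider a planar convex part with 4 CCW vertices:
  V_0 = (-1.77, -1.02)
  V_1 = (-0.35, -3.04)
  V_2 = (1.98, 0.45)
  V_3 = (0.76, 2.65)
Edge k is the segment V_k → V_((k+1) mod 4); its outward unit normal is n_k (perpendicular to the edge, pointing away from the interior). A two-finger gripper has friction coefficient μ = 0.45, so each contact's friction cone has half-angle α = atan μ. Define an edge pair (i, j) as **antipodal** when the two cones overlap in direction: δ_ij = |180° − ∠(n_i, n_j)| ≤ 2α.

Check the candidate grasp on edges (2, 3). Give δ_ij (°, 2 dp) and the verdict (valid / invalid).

α = atan 0.45 = 24.23°;  2α = 48.46°
edge 2: e_2 = (-1.22, +2.20);  n_2 = (+0.8745, +0.4850)
edge 3: e_3 = (-2.53, -3.67);  n_3 = (-0.8233, +0.5676)
∠(n_2, n_3) = 116.41°
δ = |180° − 116.41°| = 63.59°
63.59° > 2α = 48.46°  →  invalid

δ = 63.59°, invalid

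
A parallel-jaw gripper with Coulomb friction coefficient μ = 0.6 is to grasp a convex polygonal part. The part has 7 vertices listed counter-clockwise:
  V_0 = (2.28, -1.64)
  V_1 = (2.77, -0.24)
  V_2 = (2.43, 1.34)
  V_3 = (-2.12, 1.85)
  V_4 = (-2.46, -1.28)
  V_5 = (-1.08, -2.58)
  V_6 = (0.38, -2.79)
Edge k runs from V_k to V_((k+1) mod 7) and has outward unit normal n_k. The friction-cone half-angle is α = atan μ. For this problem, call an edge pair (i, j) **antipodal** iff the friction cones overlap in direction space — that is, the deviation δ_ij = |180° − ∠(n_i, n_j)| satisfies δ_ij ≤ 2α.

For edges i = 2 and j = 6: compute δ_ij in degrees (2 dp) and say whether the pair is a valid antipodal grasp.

δ = 37.58°, valid

α = atan 0.6 = 30.96°;  2α = 61.93°
edge 2: e_2 = (-4.55, +0.51);  n_2 = (+0.1114, +0.9938)
edge 6: e_6 = (+1.90, +1.15);  n_6 = (+0.5178, -0.8555)
∠(n_2, n_6) = 142.42°
δ = |180° − 142.42°| = 37.58°
37.58° ≤ 2α = 61.93°  →  valid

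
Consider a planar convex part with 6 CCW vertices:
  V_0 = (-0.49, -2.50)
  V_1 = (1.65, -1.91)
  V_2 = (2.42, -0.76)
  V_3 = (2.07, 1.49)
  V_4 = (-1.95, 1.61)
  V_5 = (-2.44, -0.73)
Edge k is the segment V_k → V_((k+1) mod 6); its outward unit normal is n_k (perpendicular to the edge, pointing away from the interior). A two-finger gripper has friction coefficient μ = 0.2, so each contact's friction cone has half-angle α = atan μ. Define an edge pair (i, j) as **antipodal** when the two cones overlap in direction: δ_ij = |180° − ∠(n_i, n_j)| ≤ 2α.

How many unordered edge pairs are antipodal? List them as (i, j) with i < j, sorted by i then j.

count = 3; pairs: (0,3), (1,4), (2,4)

α = atan 0.2 = 11.31°;  2α = 22.62°
n_0 = (+0.2658, -0.9640)
n_1 = (+0.8309, -0.5564)
n_2 = (+0.9881, +0.1537)
n_3 = (+0.0298, +0.9996)
n_4 = (-0.9788, +0.2050)
n_5 = (-0.6721, -0.7405)
  (0,1): δ = 139.22°  ·
  (0,2): δ = 96.57°  ·
  (0,3): δ = 17.12°  ✓
  (0,4): δ = 62.76°  ·
  (0,5): δ = 122.36°  ·
  (1,2): δ = 137.35°  ·
  (1,3): δ = 57.90°  ·
  (1,4): δ = 21.98°  ✓
  (1,5): δ = 81.58°  ·
  (2,3): δ = 100.55°  ·
  (2,4): δ = 20.67°  ✓
  (2,5): δ = 38.93°  ·
  (3,4): δ = 100.12°  ·
  (3,5): δ = 40.52°  ·
  (4,5): δ = 120.40°  ·
antipodal pairs: 3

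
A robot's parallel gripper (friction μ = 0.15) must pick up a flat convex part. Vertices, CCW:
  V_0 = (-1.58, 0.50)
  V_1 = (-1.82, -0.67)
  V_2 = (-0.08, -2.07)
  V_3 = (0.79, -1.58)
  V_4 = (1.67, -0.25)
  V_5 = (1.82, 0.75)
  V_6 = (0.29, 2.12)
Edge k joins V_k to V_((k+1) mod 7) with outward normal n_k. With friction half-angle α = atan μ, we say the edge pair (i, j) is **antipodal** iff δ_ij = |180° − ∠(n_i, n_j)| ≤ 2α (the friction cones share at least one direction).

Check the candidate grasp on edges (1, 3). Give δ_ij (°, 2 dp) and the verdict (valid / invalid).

α = atan 0.15 = 8.53°;  2α = 17.06°
edge 1: e_1 = (+1.74, -1.40);  n_1 = (-0.6269, -0.7791)
edge 3: e_3 = (+0.88, +1.33);  n_3 = (+0.8340, -0.5518)
∠(n_1, n_3) = 95.33°
δ = |180° − 95.33°| = 84.67°
84.67° > 2α = 17.06°  →  invalid

δ = 84.67°, invalid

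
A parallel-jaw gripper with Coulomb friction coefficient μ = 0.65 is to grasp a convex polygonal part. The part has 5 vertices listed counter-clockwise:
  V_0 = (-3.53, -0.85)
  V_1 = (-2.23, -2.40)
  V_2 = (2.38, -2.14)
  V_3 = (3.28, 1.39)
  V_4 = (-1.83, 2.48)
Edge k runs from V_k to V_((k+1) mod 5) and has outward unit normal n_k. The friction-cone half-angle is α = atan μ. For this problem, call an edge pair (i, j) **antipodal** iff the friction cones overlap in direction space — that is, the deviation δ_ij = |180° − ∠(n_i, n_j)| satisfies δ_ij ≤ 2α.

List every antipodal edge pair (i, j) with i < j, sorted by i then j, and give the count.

count = 5; pairs: (0,2), (0,3), (1,3), (1,4), (2,4)

α = atan 0.65 = 33.02°;  2α = 66.05°
n_0 = (-0.7662, -0.6426)
n_1 = (+0.0563, -0.9984)
n_2 = (+0.9690, -0.2471)
n_3 = (+0.2086, +0.9780)
n_4 = (-0.8907, +0.4547)
  (0,1): δ = 126.76°  ·
  (0,2): δ = 54.29°  ✓
  (0,3): δ = 37.97°  ✓
  (0,4): δ = 112.97°  ·
  (1,2): δ = 107.53°  ·
  (1,3): δ = 15.27°  ✓
  (1,4): δ = 59.73°  ✓
  (2,3): δ = 87.74°  ·
  (2,4): δ = 12.74°  ✓
  (3,4): δ = 105.00°  ·
antipodal pairs: 5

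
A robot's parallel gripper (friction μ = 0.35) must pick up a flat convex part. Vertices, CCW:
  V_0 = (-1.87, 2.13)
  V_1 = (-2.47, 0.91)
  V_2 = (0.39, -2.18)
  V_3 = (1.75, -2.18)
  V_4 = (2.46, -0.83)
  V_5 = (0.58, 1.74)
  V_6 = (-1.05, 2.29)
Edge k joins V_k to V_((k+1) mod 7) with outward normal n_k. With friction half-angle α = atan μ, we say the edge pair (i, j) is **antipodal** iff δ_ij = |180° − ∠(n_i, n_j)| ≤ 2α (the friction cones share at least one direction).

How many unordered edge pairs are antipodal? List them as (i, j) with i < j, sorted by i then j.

count = 5; pairs: (0,3), (1,4), (1,5), (2,5), (2,6)

α = atan 0.35 = 19.29°;  2α = 38.58°
n_0 = (-0.8973, +0.4413)
n_1 = (-0.7339, -0.6793)
n_2 = (+0.0000, -1.0000)
n_3 = (+0.8851, -0.4655)
n_4 = (+0.8071, +0.5904)
n_5 = (+0.3197, +0.9475)
n_6 = (-0.1915, +0.9815)
  (0,1): δ = 111.03°  ·
  (0,2): δ = 63.81°  ·
  (0,3): δ = 1.55°  ✓
  (0,4): δ = 62.37°  ·
  (0,5): δ = 97.54°  ·
  (0,6): δ = 127.23°  ·
  (1,2): δ = 132.79°  ·
  (1,3): δ = 70.53°  ·
  (1,4): δ = 6.60°  ✓
  (1,5): δ = 28.57°  ✓
  (1,6): δ = 58.25°  ·
  (2,3): δ = 117.74°  ·
  (2,4): δ = 53.81°  ·
  (2,5): δ = 18.65°  ✓
  (2,6): δ = 11.04°  ✓
  (3,4): δ = 116.07°  ·
  (3,5): δ = 80.90°  ·
  (3,6): δ = 51.22°  ·
  (4,5): δ = 144.83°  ·
  (4,6): δ = 115.15°  ·
  (5,6): δ = 150.31°  ·
antipodal pairs: 5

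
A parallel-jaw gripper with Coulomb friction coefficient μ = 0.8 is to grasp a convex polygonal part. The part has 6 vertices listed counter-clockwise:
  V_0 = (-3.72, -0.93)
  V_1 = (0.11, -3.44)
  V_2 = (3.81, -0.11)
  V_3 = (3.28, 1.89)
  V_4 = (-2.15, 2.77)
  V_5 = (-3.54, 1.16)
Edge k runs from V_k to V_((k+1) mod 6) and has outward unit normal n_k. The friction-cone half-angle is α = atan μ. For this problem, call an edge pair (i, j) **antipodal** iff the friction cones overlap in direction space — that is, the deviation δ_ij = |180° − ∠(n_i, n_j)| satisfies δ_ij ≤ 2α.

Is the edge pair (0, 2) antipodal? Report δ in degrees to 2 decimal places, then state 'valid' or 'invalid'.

δ = 41.92°, valid

α = atan 0.8 = 38.66°;  2α = 77.32°
edge 0: e_0 = (+3.83, -2.51);  n_0 = (-0.5481, -0.8364)
edge 2: e_2 = (-0.53, +2.00);  n_2 = (+0.9666, +0.2562)
∠(n_0, n_2) = 138.08°
δ = |180° − 138.08°| = 41.92°
41.92° ≤ 2α = 77.32°  →  valid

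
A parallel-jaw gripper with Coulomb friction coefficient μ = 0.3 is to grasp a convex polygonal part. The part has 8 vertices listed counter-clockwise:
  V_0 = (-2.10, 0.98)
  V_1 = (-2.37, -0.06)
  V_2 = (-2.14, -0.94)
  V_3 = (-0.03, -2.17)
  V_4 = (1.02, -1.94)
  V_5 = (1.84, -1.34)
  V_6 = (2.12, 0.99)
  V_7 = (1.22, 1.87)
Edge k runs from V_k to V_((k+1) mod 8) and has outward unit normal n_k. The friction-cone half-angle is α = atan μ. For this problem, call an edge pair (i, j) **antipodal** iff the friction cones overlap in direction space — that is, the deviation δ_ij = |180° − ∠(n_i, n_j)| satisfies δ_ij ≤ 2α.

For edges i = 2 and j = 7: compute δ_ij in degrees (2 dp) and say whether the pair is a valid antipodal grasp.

α = atan 0.3 = 16.70°;  2α = 33.40°
edge 2: e_2 = (+2.11, -1.23);  n_2 = (-0.5036, -0.8639)
edge 7: e_7 = (-3.32, -0.89);  n_7 = (-0.2589, +0.9659)
∠(n_2, n_7) = 134.75°
δ = |180° − 134.75°| = 45.25°
45.25° > 2α = 33.40°  →  invalid

δ = 45.25°, invalid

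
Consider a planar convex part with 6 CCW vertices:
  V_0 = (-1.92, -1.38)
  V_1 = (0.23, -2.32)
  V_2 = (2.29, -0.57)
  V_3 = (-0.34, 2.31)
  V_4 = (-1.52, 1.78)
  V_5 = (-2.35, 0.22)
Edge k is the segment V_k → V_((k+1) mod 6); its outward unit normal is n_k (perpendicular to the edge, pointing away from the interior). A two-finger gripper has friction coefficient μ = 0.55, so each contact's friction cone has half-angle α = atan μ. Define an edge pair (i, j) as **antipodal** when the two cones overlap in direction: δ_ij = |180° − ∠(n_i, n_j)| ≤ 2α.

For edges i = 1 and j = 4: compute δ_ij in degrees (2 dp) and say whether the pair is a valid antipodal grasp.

α = atan 0.55 = 28.81°;  2α = 57.62°
edge 1: e_1 = (+2.06, +1.75);  n_1 = (+0.6474, -0.7621)
edge 4: e_4 = (-0.83, -1.56);  n_4 = (-0.8828, +0.4697)
∠(n_1, n_4) = 158.36°
δ = |180° − 158.36°| = 21.64°
21.64° ≤ 2α = 57.62°  →  valid

δ = 21.64°, valid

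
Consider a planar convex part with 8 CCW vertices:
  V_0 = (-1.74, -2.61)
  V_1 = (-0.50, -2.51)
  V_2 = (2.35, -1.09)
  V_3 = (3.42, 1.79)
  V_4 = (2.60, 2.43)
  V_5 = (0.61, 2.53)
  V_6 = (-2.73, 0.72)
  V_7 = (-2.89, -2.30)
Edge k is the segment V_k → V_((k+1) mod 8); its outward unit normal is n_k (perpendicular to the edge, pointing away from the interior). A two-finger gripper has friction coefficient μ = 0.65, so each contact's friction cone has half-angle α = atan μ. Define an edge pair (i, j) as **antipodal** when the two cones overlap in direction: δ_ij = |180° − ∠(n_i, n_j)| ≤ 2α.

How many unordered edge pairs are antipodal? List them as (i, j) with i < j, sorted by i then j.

count = 13; pairs: (0,3), (0,4), (0,5), (1,3), (1,4), (1,5), (1,6), (2,5), (2,6), (3,6), (3,7), (4,7), (5,7)

α = atan 0.65 = 33.02°;  2α = 66.05°
n_0 = (+0.0804, -0.9968)
n_1 = (+0.4460, -0.8951)
n_2 = (+0.9374, -0.3483)
n_3 = (+0.6153, +0.7883)
n_4 = (+0.0502, +0.9987)
n_5 = (-0.4765, +0.8792)
n_6 = (-0.9986, +0.0529)
n_7 = (-0.2603, -0.9655)
  (0,1): δ = 158.13°  ·
  (0,2): δ = 114.99°  ·
  (0,3): δ = 42.58°  ✓
  (0,4): δ = 7.49°  ✓
  (0,5): δ = 23.84°  ✓
  (0,6): δ = 82.36°  ·
  (0,7): δ = 160.30°  ·
  (1,2): δ = 136.87°  ·
  (1,3): δ = 64.46°  ✓
  (1,4): δ = 29.36°  ✓
  (1,5): δ = 1.97°  ✓
  (1,6): δ = 60.48°  ✓
  (1,7): δ = 138.43°  ·
  (2,3): δ = 107.59°  ·
  (2,4): δ = 72.50°  ·
  (2,5): δ = 41.16°  ✓
  (2,6): δ = 17.35°  ✓
  (2,7): δ = 95.30°  ·
  (3,4): δ = 144.91°  ·
  (3,5): δ = 113.57°  ·
  (3,6): δ = 55.06°  ✓
  (3,7): δ = 22.89°  ✓
  (4,5): δ = 148.67°  ·
  (4,6): δ = 90.16°  ·
  (4,7): δ = 12.21°  ✓
  (5,6): δ = 121.49°  ·
  (5,7): δ = 43.54°  ✓
  (6,7): δ = 102.05°  ·
antipodal pairs: 13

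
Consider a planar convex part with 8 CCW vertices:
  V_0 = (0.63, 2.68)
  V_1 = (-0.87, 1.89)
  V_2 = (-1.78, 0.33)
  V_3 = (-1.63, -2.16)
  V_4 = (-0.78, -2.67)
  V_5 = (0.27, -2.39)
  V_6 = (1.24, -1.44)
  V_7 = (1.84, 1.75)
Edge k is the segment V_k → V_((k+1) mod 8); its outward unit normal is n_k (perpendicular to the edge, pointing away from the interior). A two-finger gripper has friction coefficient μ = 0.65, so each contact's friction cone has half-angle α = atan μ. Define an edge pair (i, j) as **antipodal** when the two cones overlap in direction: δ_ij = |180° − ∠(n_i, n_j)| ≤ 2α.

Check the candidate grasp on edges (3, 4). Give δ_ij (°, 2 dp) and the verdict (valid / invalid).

δ = 134.10°, invalid

α = atan 0.65 = 33.02°;  2α = 66.05°
edge 3: e_3 = (+0.85, -0.51);  n_3 = (-0.5145, -0.8575)
edge 4: e_4 = (+1.05, +0.28);  n_4 = (+0.2577, -0.9662)
∠(n_3, n_4) = 45.90°
δ = |180° − 45.90°| = 134.10°
134.10° > 2α = 66.05°  →  invalid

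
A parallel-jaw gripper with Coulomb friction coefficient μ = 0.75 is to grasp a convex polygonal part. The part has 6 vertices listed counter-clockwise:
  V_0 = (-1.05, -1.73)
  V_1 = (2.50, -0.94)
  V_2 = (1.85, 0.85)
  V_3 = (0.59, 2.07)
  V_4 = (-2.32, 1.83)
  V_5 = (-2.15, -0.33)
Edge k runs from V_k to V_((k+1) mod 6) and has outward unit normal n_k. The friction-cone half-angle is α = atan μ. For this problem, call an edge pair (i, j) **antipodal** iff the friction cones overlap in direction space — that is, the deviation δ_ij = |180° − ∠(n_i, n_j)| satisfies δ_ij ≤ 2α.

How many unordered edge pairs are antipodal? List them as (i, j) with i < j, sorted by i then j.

α = atan 0.75 = 36.87°;  2α = 73.74°
n_0 = (+0.2172, -0.9761)
n_1 = (+0.9399, +0.3413)
n_2 = (+0.6956, +0.7184)
n_3 = (-0.0822, +0.9966)
n_4 = (-0.9969, -0.0785)
n_5 = (-0.7863, -0.6178)
  (0,1): δ = 82.59°  ·
  (0,2): δ = 56.62°  ✓
  (0,3): δ = 7.83°  ✓
  (0,4): δ = 81.95°  ·
  (0,5): δ = 115.61°  ·
  (1,2): δ = 154.03°  ·
  (1,3): δ = 105.24°  ·
  (1,4): δ = 15.46°  ✓
  (1,5): δ = 18.20°  ✓
  (2,3): δ = 131.21°  ·
  (2,4): δ = 41.42°  ✓
  (2,5): δ = 7.77°  ✓
  (3,4): δ = 90.21°  ·
  (3,5): δ = 56.56°  ✓
  (4,5): δ = 146.34°  ·
antipodal pairs: 7

count = 7; pairs: (0,2), (0,3), (1,4), (1,5), (2,4), (2,5), (3,5)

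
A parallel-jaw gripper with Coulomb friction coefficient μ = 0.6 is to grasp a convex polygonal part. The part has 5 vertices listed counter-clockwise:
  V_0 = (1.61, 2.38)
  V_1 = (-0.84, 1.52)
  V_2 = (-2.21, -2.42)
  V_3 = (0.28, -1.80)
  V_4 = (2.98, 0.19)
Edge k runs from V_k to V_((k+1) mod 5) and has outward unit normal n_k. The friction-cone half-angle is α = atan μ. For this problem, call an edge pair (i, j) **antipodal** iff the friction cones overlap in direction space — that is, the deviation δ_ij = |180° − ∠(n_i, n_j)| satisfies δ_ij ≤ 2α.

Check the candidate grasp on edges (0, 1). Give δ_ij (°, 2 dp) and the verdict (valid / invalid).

α = atan 0.6 = 30.96°;  2α = 61.93°
edge 0: e_0 = (-2.45, -0.86);  n_0 = (-0.3312, +0.9436)
edge 1: e_1 = (-1.37, -3.94);  n_1 = (-0.9445, +0.3284)
∠(n_0, n_1) = 51.48°
δ = |180° − 51.48°| = 128.52°
128.52° > 2α = 61.93°  →  invalid

δ = 128.52°, invalid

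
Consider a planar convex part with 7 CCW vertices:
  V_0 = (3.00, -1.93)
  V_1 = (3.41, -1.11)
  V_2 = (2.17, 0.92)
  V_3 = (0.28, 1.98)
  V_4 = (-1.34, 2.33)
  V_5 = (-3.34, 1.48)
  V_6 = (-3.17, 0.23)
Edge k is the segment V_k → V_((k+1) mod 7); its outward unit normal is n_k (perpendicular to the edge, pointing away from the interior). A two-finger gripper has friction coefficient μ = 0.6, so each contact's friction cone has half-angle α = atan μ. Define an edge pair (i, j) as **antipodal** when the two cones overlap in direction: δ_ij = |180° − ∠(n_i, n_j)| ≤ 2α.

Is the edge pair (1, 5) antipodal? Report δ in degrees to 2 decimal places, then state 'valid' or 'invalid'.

α = atan 0.6 = 30.96°;  2α = 61.93°
edge 1: e_1 = (-1.24, +2.03);  n_1 = (+0.8534, +0.5213)
edge 5: e_5 = (+0.17, -1.25);  n_5 = (-0.9909, -0.1348)
∠(n_1, n_5) = 156.33°
δ = |180° − 156.33°| = 23.67°
23.67° ≤ 2α = 61.93°  →  valid

δ = 23.67°, valid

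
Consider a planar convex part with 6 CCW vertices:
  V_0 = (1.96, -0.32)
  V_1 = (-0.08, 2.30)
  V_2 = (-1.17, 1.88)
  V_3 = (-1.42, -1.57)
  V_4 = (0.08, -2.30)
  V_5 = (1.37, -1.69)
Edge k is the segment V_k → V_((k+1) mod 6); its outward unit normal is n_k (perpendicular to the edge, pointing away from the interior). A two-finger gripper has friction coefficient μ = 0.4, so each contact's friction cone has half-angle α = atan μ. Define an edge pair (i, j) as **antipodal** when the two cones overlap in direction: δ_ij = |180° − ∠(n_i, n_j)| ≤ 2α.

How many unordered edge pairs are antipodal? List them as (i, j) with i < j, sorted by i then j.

count = 4; pairs: (0,2), (0,3), (1,4), (2,5)

α = atan 0.4 = 21.80°;  2α = 43.60°
n_0 = (+0.7890, +0.6144)
n_1 = (-0.3596, +0.9331)
n_2 = (-0.9974, +0.0723)
n_3 = (-0.4376, -0.8992)
n_4 = (+0.4275, -0.9040)
n_5 = (+0.9185, -0.3955)
  (0,1): δ = 106.83°  ·
  (0,2): δ = 42.05°  ✓
  (0,3): δ = 26.14°  ✓
  (0,4): δ = 77.40°  ·
  (0,5): δ = 118.80°  ·
  (1,2): δ = 115.22°  ·
  (1,3): δ = 47.02°  ·
  (1,4): δ = 4.24°  ✓
  (1,5): δ = 45.63°  ·
  (2,3): δ = 111.81°  ·
  (2,4): δ = 60.55°  ·
  (2,5): δ = 19.15°  ✓
  (3,4): δ = 128.74°  ·
  (3,5): δ = 87.35°  ·
  (4,5): δ = 138.61°  ·
antipodal pairs: 4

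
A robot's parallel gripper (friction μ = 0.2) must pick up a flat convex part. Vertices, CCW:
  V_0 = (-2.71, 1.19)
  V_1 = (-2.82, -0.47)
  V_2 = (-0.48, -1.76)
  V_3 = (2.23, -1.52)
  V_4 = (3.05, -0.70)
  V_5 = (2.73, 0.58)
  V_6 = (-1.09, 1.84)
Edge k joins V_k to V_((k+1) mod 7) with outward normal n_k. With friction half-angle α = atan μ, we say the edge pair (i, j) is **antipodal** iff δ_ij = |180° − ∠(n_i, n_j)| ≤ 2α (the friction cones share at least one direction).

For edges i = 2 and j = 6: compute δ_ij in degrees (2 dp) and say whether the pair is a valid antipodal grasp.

α = atan 0.2 = 11.31°;  2α = 22.62°
edge 2: e_2 = (+2.71, +0.24);  n_2 = (+0.0882, -0.9961)
edge 6: e_6 = (-1.62, -0.65);  n_6 = (-0.3724, +0.9281)
∠(n_2, n_6) = 163.20°
δ = |180° − 163.20°| = 16.80°
16.80° ≤ 2α = 22.62°  →  valid

δ = 16.80°, valid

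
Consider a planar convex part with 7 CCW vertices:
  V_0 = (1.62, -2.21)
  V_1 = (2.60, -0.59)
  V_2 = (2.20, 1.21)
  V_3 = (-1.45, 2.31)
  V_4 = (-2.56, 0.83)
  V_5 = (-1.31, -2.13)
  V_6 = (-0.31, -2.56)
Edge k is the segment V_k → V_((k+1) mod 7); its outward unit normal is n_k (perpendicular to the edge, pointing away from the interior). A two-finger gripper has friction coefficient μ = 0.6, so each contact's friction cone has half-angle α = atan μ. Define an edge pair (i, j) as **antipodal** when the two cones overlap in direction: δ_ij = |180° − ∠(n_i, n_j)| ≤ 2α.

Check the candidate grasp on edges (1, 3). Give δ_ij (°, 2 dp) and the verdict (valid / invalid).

δ = 49.40°, valid

α = atan 0.6 = 30.96°;  2α = 61.93°
edge 1: e_1 = (-0.40, +1.80);  n_1 = (+0.9762, +0.2169)
edge 3: e_3 = (-1.11, -1.48);  n_3 = (-0.8000, +0.6000)
∠(n_1, n_3) = 130.60°
δ = |180° − 130.60°| = 49.40°
49.40° ≤ 2α = 61.93°  →  valid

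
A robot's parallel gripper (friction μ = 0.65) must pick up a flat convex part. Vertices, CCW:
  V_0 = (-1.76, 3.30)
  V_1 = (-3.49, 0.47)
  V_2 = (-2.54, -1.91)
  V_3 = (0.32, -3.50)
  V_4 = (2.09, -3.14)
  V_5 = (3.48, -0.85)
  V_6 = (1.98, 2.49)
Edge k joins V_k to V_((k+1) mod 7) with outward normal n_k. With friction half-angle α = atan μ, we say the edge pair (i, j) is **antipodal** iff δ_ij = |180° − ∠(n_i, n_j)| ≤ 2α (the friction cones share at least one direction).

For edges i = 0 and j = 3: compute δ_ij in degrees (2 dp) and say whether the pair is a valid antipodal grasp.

α = atan 0.65 = 33.02°;  2α = 66.05°
edge 0: e_0 = (-1.73, -2.83);  n_0 = (-0.8532, +0.5216)
edge 3: e_3 = (+1.77, +0.36);  n_3 = (+0.1993, -0.9799)
∠(n_0, n_3) = 132.93°
δ = |180° − 132.93°| = 47.07°
47.07° ≤ 2α = 66.05°  →  valid

δ = 47.07°, valid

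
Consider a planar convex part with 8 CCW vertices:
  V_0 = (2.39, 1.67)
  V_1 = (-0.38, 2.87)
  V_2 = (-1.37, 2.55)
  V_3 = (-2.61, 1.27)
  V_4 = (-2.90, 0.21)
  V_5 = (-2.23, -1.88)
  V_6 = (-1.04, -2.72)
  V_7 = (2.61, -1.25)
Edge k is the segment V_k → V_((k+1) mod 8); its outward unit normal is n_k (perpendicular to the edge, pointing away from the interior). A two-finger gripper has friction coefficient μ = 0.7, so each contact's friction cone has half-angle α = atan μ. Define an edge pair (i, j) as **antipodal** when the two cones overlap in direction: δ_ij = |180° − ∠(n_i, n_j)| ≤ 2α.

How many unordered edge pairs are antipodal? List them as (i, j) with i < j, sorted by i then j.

count = 11; pairs: (0,4), (0,5), (0,6), (1,5), (1,6), (2,6), (2,7), (3,6), (3,7), (4,7), (5,7)

α = atan 0.7 = 34.99°;  2α = 69.98°
n_0 = (+0.3975, +0.9176)
n_1 = (-0.3076, +0.9515)
n_2 = (-0.7182, +0.6958)
n_3 = (-0.9646, +0.2639)
n_4 = (-0.9523, -0.3053)
n_5 = (-0.5767, -0.8170)
n_6 = (+0.3736, -0.9276)
n_7 = (+0.9972, +0.0751)
  (0,1): δ = 138.66°  ·
  (0,2): δ = 110.67°  ·
  (0,3): δ = 81.88°  ·
  (0,4): δ = 48.80°  ✓
  (0,5): δ = 11.79°  ✓
  (0,6): δ = 45.36°  ✓
  (0,7): δ = 117.73°  ·
  (1,2): δ = 152.00°  ·
  (1,3): δ = 123.21°  ·
  (1,4): δ = 90.14°  ·
  (1,5): δ = 53.13°  ✓
  (1,6): δ = 4.02°  ✓
  (1,7): δ = 76.40°  ·
  (2,3): δ = 151.21°  ·
  (2,4): δ = 118.13°  ·
  (2,5): δ = 81.13°  ·
  (2,6): δ = 23.97°  ✓
  (2,7): δ = 48.40°  ✓
  (3,4): δ = 146.92°  ·
  (3,5): δ = 109.92°  ·
  (3,6): δ = 52.76°  ✓
  (3,7): δ = 19.61°  ✓
  (4,5): δ = 142.99°  ·
  (4,6): δ = 85.84°  ·
  (4,7): δ = 13.47°  ✓
  (5,6): δ = 122.85°  ·
  (5,7): δ = 50.47°  ✓
  (6,7): δ = 107.63°  ·
antipodal pairs: 11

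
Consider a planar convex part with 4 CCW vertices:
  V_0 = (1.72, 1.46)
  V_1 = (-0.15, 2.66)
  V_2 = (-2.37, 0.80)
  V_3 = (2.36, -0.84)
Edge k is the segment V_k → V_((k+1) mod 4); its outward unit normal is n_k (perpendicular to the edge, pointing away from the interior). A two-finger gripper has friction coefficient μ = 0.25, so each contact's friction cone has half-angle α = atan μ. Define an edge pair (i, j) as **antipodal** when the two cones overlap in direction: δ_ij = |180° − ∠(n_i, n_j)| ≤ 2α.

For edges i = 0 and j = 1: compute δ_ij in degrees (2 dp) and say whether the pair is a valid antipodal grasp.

α = atan 0.25 = 14.04°;  2α = 28.07°
edge 0: e_0 = (-1.87, +1.20);  n_0 = (+0.5401, +0.8416)
edge 1: e_1 = (-2.22, -1.86);  n_1 = (-0.6422, +0.7665)
∠(n_0, n_1) = 72.65°
δ = |180° − 72.65°| = 107.35°
107.35° > 2α = 28.07°  →  invalid

δ = 107.35°, invalid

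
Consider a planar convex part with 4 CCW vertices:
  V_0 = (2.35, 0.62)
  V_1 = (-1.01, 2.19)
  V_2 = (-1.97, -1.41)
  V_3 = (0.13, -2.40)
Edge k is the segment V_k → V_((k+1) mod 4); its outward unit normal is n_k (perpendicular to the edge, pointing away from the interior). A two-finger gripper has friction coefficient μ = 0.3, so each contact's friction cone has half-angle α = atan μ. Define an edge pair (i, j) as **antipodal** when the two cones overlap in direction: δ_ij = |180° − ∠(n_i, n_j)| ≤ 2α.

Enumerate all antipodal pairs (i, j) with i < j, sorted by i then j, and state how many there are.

count = 2; pairs: (0,2), (1,3)

α = atan 0.3 = 16.70°;  2α = 33.40°
n_0 = (+0.4233, +0.9060)
n_1 = (-0.9662, +0.2577)
n_2 = (-0.4264, -0.9045)
n_3 = (+0.8057, -0.5923)
  (0,1): δ = 79.89°  ·
  (0,2): δ = 0.20°  ✓
  (0,3): δ = 78.73°  ·
  (1,2): δ = 100.31°  ·
  (1,3): δ = 21.39°  ✓
  (2,3): δ = 101.08°  ·
antipodal pairs: 2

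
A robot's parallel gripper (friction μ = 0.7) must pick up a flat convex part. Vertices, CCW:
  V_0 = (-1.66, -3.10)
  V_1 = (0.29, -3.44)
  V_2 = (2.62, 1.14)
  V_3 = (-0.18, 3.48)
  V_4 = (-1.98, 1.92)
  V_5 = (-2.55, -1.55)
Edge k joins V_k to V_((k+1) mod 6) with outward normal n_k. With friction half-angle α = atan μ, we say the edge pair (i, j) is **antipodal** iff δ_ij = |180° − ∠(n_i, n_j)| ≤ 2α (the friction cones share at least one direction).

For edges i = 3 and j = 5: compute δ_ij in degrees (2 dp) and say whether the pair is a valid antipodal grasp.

α = atan 0.7 = 34.99°;  2α = 69.98°
edge 3: e_3 = (-1.80, -1.56);  n_3 = (-0.6549, +0.7557)
edge 5: e_5 = (+0.89, -1.55);  n_5 = (-0.8672, -0.4979)
∠(n_3, n_5) = 78.95°
δ = |180° − 78.95°| = 101.05°
101.05° > 2α = 69.98°  →  invalid

δ = 101.05°, invalid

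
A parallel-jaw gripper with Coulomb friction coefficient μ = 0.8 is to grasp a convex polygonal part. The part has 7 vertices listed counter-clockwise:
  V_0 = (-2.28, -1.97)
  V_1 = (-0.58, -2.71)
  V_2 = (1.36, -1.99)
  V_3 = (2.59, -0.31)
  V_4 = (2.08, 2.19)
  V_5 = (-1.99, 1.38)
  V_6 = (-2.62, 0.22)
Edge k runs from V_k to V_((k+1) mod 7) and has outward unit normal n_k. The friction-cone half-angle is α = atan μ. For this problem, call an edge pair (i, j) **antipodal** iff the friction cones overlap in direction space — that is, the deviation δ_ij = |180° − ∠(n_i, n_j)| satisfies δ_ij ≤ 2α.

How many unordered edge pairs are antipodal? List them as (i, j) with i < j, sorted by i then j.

count = 9; pairs: (0,3), (0,4), (1,4), (1,5), (2,4), (2,5), (2,6), (3,5), (3,6)

α = atan 0.8 = 38.66°;  2α = 77.32°
n_0 = (-0.3991, -0.9169)
n_1 = (+0.3479, -0.9375)
n_2 = (+0.8069, -0.5907)
n_3 = (+0.9798, +0.1999)
n_4 = (-0.1952, +0.9808)
n_5 = (-0.8788, +0.4773)
n_6 = (-0.9882, -0.1534)
  (0,1): δ = 136.12°  ·
  (0,2): δ = 102.69°  ·
  (0,3): δ = 54.95°  ✓
  (0,4): δ = 34.78°  ✓
  (0,5): δ = 85.02°  ·
  (0,6): δ = 122.35°  ·
  (1,2): δ = 146.57°  ·
  (1,3): δ = 98.83°  ·
  (1,4): δ = 9.11°  ✓
  (1,5): δ = 41.13°  ✓
  (1,6): δ = 78.46°  ·
  (2,3): δ = 132.26°  ·
  (2,4): δ = 42.53°  ✓
  (2,5): δ = 7.70°  ✓
  (2,6): δ = 45.03°  ✓
  (3,4): δ = 90.27°  ·
  (3,5): δ = 40.04°  ✓
  (3,6): δ = 2.71°  ✓
  (4,5): δ = 129.76°  ·
  (4,6): δ = 92.43°  ·
  (5,6): δ = 142.67°  ·
antipodal pairs: 9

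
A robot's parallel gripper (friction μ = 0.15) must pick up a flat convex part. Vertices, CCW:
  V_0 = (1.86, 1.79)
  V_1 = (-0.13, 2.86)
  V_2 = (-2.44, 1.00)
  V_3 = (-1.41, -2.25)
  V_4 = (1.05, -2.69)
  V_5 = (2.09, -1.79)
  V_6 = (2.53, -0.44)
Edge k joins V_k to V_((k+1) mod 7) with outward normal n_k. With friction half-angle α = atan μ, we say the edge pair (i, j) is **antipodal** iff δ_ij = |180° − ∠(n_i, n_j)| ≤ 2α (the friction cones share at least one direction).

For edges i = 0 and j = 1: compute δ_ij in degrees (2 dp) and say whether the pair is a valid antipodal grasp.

δ = 112.89°, invalid

α = atan 0.15 = 8.53°;  2α = 17.06°
edge 0: e_0 = (-1.99, +1.07);  n_0 = (+0.4736, +0.8808)
edge 1: e_1 = (-2.31, -1.86);  n_1 = (-0.6272, +0.7789)
∠(n_0, n_1) = 67.11°
δ = |180° − 67.11°| = 112.89°
112.89° > 2α = 17.06°  →  invalid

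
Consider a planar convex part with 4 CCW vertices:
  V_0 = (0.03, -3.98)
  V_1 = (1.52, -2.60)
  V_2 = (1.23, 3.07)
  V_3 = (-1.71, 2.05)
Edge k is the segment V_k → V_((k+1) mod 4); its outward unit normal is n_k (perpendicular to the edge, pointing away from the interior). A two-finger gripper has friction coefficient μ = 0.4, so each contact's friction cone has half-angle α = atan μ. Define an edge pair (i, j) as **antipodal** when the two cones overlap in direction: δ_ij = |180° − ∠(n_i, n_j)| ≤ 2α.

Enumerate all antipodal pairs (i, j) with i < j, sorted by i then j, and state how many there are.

count = 2; pairs: (0,2), (1,3)

α = atan 0.4 = 21.80°;  2α = 43.60°
n_0 = (+0.6795, -0.7337)
n_1 = (+0.9987, +0.0511)
n_2 = (-0.3278, +0.9448)
n_3 = (-0.9608, -0.2772)
  (0,1): δ = 129.88°  ·
  (0,2): δ = 23.67°  ✓
  (0,3): δ = 63.29°  ·
  (1,2): δ = 73.79°  ·
  (1,3): δ = 13.17°  ✓
  (2,3): δ = 93.04°  ·
antipodal pairs: 2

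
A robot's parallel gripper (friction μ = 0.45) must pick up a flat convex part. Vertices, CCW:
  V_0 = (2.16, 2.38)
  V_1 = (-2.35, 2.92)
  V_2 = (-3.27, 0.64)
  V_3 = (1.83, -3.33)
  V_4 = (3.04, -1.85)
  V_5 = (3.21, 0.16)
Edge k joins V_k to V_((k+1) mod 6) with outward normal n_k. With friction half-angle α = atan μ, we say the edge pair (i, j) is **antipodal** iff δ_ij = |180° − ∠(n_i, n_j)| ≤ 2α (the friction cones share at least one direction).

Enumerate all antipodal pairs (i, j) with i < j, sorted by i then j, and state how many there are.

count = 5; pairs: (0,2), (1,3), (1,4), (1,5), (2,5)

α = atan 0.45 = 24.23°;  2α = 48.46°
n_0 = (+0.1189, +0.9929)
n_1 = (-0.9274, +0.3742)
n_2 = (-0.6143, -0.7891)
n_3 = (+0.7742, -0.6330)
n_4 = (+0.9964, -0.0843)
n_5 = (+0.9040, +0.4276)
  (0,1): δ = 105.15°  ·
  (0,2): δ = 31.07°  ✓
  (0,3): δ = 57.56°  ·
  (0,4): δ = 91.99°  ·
  (0,5): δ = 122.14°  ·
  (1,2): δ = 105.92°  ·
  (1,3): δ = 17.29°  ✓
  (1,4): δ = 17.14°  ✓
  (1,5): δ = 47.29°  ✓
  (2,3): δ = 91.37°  ·
  (2,4): δ = 56.94°  ·
  (2,5): δ = 26.79°  ✓
  (3,4): δ = 145.57°  ·
  (3,5): δ = 115.42°  ·
  (4,5): δ = 149.85°  ·
antipodal pairs: 5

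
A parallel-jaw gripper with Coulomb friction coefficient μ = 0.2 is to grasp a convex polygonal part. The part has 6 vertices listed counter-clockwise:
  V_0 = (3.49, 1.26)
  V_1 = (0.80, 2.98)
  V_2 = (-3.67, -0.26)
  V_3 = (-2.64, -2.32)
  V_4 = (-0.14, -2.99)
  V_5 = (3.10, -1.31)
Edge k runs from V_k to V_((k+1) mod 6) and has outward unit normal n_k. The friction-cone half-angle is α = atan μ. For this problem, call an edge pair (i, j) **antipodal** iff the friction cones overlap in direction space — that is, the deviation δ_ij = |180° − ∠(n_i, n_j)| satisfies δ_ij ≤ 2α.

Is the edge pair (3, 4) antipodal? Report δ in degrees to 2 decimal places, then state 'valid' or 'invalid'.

δ = 137.59°, invalid

α = atan 0.2 = 11.31°;  2α = 22.62°
edge 3: e_3 = (+2.50, -0.67);  n_3 = (-0.2589, -0.9659)
edge 4: e_4 = (+3.24, +1.68);  n_4 = (+0.4603, -0.8878)
∠(n_3, n_4) = 42.41°
δ = |180° − 42.41°| = 137.59°
137.59° > 2α = 22.62°  →  invalid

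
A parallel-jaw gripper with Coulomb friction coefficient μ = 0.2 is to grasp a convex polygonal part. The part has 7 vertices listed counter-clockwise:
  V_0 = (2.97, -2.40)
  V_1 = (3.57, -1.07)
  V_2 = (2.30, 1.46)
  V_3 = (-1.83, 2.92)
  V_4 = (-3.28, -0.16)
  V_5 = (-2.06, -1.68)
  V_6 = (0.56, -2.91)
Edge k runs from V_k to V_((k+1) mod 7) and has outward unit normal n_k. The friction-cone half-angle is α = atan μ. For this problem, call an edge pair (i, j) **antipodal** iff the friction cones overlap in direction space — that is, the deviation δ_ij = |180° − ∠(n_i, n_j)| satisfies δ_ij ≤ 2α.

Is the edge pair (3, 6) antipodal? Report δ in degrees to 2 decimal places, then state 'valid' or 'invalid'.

δ = 52.84°, invalid

α = atan 0.2 = 11.31°;  2α = 22.62°
edge 3: e_3 = (-1.45, -3.08);  n_3 = (-0.9048, +0.4259)
edge 6: e_6 = (+2.41, +0.51);  n_6 = (+0.2070, -0.9783)
∠(n_3, n_6) = 127.16°
δ = |180° − 127.16°| = 52.84°
52.84° > 2α = 22.62°  →  invalid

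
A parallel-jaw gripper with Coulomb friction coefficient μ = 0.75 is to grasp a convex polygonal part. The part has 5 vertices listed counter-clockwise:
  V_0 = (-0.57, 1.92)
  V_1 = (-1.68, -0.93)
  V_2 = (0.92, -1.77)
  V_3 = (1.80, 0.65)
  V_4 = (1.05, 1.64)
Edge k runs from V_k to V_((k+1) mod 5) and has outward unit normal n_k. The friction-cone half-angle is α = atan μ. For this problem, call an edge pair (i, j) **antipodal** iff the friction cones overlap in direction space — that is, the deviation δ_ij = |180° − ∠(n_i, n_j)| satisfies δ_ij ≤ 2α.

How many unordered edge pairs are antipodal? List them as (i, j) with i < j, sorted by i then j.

count = 4; pairs: (0,2), (0,3), (1,3), (1,4)

α = atan 0.75 = 36.87°;  2α = 73.74°
n_0 = (-0.9318, +0.3629)
n_1 = (-0.3074, -0.9516)
n_2 = (+0.9398, -0.3417)
n_3 = (+0.7971, +0.6039)
n_4 = (+0.1703, +0.9854)
  (0,1): δ = 86.62°  ·
  (0,2): δ = 1.30°  ✓
  (0,3): δ = 58.43°  ✓
  (0,4): δ = 101.47°  ·
  (1,2): δ = 92.08°  ·
  (1,3): δ = 34.95°  ✓
  (1,4): δ = 8.10°  ✓
  (2,3): δ = 122.87°  ·
  (2,4): δ = 79.82°  ·
  (3,4): δ = 136.95°  ·
antipodal pairs: 4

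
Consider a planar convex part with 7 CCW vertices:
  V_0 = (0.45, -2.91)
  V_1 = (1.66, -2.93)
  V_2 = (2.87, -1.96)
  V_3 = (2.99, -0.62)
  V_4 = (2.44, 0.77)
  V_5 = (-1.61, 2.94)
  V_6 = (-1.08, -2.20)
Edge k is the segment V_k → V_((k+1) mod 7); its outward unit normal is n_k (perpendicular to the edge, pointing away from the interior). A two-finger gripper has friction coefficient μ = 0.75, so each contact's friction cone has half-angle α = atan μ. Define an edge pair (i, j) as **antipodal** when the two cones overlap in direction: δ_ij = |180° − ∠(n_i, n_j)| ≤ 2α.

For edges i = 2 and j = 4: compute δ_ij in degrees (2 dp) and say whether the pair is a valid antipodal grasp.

α = atan 0.75 = 36.87°;  2α = 73.74°
edge 2: e_2 = (+0.12, +1.34);  n_2 = (+0.9960, -0.0892)
edge 4: e_4 = (-4.05, +2.17);  n_4 = (+0.4723, +0.8814)
∠(n_2, n_4) = 66.93°
δ = |180° − 66.93°| = 113.07°
113.07° > 2α = 73.74°  →  invalid

δ = 113.07°, invalid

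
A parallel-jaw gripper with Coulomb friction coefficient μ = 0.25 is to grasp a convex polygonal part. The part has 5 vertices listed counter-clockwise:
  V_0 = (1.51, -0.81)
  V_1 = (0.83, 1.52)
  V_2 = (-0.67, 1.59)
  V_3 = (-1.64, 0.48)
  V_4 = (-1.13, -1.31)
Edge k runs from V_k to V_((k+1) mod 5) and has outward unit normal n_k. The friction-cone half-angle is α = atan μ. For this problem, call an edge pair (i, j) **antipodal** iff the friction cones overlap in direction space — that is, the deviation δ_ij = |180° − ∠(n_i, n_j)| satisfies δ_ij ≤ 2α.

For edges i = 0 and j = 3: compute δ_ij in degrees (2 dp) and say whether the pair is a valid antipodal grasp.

δ = 0.37°, valid

α = atan 0.25 = 14.04°;  2α = 28.07°
edge 0: e_0 = (-0.68, +2.33);  n_0 = (+0.9600, +0.2802)
edge 3: e_3 = (+0.51, -1.79);  n_3 = (-0.9617, -0.2740)
∠(n_0, n_3) = 179.63°
δ = |180° − 179.63°| = 0.37°
0.37° ≤ 2α = 28.07°  →  valid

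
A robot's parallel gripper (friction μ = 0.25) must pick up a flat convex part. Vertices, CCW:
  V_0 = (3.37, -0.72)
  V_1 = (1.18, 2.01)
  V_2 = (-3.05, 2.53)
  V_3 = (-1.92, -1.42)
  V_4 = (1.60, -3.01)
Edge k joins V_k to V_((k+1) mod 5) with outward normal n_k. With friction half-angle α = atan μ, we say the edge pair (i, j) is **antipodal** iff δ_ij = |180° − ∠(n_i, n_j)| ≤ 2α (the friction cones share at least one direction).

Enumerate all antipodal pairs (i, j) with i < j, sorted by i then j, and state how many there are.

α = atan 0.25 = 14.04°;  2α = 28.07°
n_0 = (+0.7800, +0.6257)
n_1 = (+0.1220, +0.9925)
n_2 = (-0.9614, -0.2750)
n_3 = (-0.4117, -0.9113)
n_4 = (+0.7912, -0.6115)
  (0,1): δ = 135.74°  ·
  (0,2): δ = 22.77°  ✓
  (0,3): δ = 26.95°  ✓
  (0,4): δ = 103.56°  ·
  (1,2): δ = 67.03°  ·
  (1,3): δ = 17.30°  ✓
  (1,4): δ = 59.31°  ·
  (2,3): δ = 130.27°  ·
  (2,4): δ = 53.67°  ·
  (3,4): δ = 103.39°  ·
antipodal pairs: 3

count = 3; pairs: (0,2), (0,3), (1,3)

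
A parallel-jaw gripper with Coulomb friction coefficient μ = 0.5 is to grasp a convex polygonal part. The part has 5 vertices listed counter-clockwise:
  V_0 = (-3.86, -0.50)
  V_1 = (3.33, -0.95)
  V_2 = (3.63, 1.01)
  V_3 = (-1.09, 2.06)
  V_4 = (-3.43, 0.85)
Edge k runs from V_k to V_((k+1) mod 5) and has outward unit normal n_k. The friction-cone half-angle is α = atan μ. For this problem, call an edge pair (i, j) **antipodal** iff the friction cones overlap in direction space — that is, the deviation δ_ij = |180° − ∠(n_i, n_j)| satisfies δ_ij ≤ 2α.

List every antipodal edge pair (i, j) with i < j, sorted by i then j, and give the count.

count = 3; pairs: (0,2), (0,3), (1,4)

α = atan 0.5 = 26.57°;  2α = 53.13°
n_0 = (-0.0625, -0.9980)
n_1 = (+0.9885, -0.1513)
n_2 = (+0.2171, +0.9761)
n_3 = (-0.4593, +0.8883)
n_4 = (-0.9528, +0.3035)
  (0,1): δ = 95.12°  ·
  (0,2): δ = 8.96°  ✓
  (0,3): δ = 30.92°  ✓
  (0,4): δ = 75.91°  ·
  (1,2): δ = 93.84°  ·
  (1,3): δ = 53.95°  ·
  (1,4): δ = 8.97°  ✓
  (2,3): δ = 140.12°  ·
  (2,4): δ = 95.13°  ·
  (3,4): δ = 135.01°  ·
antipodal pairs: 3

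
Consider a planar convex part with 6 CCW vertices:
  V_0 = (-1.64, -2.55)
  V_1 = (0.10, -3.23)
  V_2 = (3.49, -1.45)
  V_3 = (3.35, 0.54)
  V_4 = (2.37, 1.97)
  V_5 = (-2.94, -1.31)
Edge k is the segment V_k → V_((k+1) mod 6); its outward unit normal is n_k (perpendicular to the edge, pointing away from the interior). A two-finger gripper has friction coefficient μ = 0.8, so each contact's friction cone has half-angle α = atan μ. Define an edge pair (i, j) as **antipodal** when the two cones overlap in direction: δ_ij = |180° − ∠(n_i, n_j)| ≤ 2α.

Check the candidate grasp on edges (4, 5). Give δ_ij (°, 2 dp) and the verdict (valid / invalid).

α = atan 0.8 = 38.66°;  2α = 77.32°
edge 4: e_4 = (-5.31, -3.28);  n_4 = (-0.5255, +0.8508)
edge 5: e_5 = (+1.30, -1.24);  n_5 = (-0.6902, -0.7236)
∠(n_4, n_5) = 104.65°
δ = |180° − 104.65°| = 75.35°
75.35° ≤ 2α = 77.32°  →  valid

δ = 75.35°, valid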